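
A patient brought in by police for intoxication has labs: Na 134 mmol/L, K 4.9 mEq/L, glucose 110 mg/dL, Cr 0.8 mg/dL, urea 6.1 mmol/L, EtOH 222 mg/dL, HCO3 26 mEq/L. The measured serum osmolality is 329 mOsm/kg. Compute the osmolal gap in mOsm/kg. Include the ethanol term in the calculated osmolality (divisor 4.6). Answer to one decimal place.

0.5 mOsm/kg

Calculated osmolality = 2·Na + glucose/18 + urea + ethanol/4.6
= 2·134 + 110/18 + 6.1 + 222/4.6
= 268 + 6.11 + 6.10 + 48.26
= 328.47 mOsm/kg ≈ 328.5 mOsm/kg
Osmolar gap = measured − calculated = 329 − 328.5 = 0.5 mOsm/kg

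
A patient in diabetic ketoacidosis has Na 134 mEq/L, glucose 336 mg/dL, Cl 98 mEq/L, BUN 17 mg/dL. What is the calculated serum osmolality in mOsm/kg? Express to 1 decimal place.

292.7 mOsm/kg

Calculated osmolality = 2·Na + glucose/18 + BUN/2.8
= 2·134 + 336/18 + 17/2.8
= 268 + 18.67 + 6.07
= 292.74 mOsm/kg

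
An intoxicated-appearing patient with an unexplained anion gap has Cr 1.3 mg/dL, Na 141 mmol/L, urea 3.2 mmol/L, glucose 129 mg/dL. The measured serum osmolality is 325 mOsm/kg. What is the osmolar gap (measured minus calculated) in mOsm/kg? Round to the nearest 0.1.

32.6 mOsm/kg

Calculated osmolality = 2·Na + glucose/18 + urea
= 2·141 + 129/18 + 3.2
= 282 + 7.17 + 3.20
= 292.37 mOsm/kg ≈ 292.4 mOsm/kg
Osmolar gap = measured − calculated = 325 − 292.4 = 32.6 mOsm/kg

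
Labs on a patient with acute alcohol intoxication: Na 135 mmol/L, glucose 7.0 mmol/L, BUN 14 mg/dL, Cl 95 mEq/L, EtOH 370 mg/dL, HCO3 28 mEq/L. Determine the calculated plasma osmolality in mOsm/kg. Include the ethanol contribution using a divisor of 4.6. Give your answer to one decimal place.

Calculated osmolality = 2·Na + glucose + BUN/2.8 + ethanol/4.6
= 2·135 + 7 + 14/2.8 + 370/4.6
= 270 + 7 + 5 + 80.43
= 362.43 mOsm/kg

362.4 mOsm/kg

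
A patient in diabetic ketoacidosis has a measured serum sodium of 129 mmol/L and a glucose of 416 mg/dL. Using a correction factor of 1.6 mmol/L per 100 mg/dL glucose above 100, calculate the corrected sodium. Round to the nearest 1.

Corrected Na = measured Na + 1.6 · (glucose − 100)/100
= 129 + 1.6 · (416 − 100)/100
= 129 + 5.1
= 134.1 mmol/L

134 mmol/L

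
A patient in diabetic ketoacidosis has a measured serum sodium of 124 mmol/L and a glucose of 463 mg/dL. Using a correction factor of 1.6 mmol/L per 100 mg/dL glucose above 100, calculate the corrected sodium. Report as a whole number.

Corrected Na = measured Na + 1.6 · (glucose − 100)/100
= 124 + 1.6 · (463 − 100)/100
= 124 + 5.8
= 129.8 mmol/L

130 mmol/L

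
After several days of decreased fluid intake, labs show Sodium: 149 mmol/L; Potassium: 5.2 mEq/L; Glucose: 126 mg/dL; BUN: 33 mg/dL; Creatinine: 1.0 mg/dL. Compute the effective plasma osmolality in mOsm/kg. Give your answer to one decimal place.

305.0 mOsm/kg

Effective osmolality excludes urea (freely permeant across cell membranes):
2·Na + glucose/18
= 2·149 + 126/18
= 298 + 7
= 305 mOsm/kg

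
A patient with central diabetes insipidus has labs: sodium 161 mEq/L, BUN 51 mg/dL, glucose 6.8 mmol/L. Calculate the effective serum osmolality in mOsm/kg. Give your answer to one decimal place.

Effective osmolality excludes urea (freely permeant across cell membranes):
2·Na + glucose
= 2·161 + 6.8
= 322 + 6.8
= 328.8 mOsm/kg

328.8 mOsm/kg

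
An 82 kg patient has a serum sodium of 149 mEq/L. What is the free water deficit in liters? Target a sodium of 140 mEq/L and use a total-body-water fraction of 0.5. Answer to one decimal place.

TBW = 0.5 · 82 = 41 L
Free water deficit = TBW · (Na/140 − 1)
= 41 · (149/140 − 1)
= 41 · 0.0643
= 2.64 L

2.6 L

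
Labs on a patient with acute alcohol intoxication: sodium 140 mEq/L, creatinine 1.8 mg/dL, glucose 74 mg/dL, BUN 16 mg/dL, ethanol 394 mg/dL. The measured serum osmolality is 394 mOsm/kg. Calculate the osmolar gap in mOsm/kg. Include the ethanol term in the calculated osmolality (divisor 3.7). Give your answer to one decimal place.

Calculated osmolality = 2·Na + glucose/18 + BUN/2.8 + ethanol/3.7
= 2·140 + 74/18 + 16/2.8 + 394/3.7
= 280 + 4.11 + 5.71 + 106.49
= 396.31 mOsm/kg ≈ 396.3 mOsm/kg
Osmolar gap = measured − calculated = 394 − 396.3 = -2.3 mOsm/kg

-2.3 mOsm/kg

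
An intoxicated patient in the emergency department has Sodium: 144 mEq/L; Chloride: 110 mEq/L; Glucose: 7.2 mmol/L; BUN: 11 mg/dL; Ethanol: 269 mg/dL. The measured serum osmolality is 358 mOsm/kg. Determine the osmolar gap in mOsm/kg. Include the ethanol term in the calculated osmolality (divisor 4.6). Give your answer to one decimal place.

0.4 mOsm/kg

Calculated osmolality = 2·Na + glucose + BUN/2.8 + ethanol/4.6
= 2·144 + 7.2 + 11/2.8 + 269/4.6
= 288 + 7.20 + 3.93 + 58.48
= 357.61 mOsm/kg ≈ 357.6 mOsm/kg
Osmolar gap = measured − calculated = 358 − 357.6 = 0.4 mOsm/kg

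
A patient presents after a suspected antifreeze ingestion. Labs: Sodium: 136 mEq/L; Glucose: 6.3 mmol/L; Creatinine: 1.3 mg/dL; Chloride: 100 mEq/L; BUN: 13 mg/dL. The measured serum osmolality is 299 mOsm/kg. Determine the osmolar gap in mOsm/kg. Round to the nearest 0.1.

Calculated osmolality = 2·Na + glucose + BUN/2.8
= 2·136 + 6.3 + 13/2.8
= 272 + 6.30 + 4.64
= 282.94 mOsm/kg ≈ 282.9 mOsm/kg
Osmolar gap = measured − calculated = 299 − 282.9 = 16.1 mOsm/kg

16.1 mOsm/kg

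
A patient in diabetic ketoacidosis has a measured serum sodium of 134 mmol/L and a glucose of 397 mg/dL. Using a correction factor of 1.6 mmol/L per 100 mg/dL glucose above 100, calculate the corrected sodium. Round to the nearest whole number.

Corrected Na = measured Na + 1.6 · (glucose − 100)/100
= 134 + 1.6 · (397 − 100)/100
= 134 + 4.8
= 138.8 mmol/L

139 mmol/L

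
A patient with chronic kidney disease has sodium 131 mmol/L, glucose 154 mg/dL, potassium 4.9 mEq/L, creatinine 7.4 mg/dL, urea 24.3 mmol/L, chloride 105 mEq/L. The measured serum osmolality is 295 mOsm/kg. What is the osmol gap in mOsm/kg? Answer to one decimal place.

0.1 mOsm/kg

Calculated osmolality = 2·Na + glucose/18 + urea
= 2·131 + 154/18 + 24.3
= 262 + 8.56 + 24.30
= 294.86 mOsm/kg ≈ 294.9 mOsm/kg
Osmolar gap = measured − calculated = 295 − 294.9 = 0.1 mOsm/kg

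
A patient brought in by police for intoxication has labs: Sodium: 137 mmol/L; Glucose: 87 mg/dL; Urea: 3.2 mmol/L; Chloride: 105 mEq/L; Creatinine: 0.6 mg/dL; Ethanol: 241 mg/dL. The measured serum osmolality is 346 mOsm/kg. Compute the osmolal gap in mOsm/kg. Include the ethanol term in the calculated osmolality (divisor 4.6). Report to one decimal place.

Calculated osmolality = 2·Na + glucose/18 + urea + ethanol/4.6
= 2·137 + 87/18 + 3.2 + 241/4.6
= 274 + 4.83 + 3.20 + 52.39
= 334.42 mOsm/kg ≈ 334.4 mOsm/kg
Osmolar gap = measured − calculated = 346 − 334.4 = 11.6 mOsm/kg

11.6 mOsm/kg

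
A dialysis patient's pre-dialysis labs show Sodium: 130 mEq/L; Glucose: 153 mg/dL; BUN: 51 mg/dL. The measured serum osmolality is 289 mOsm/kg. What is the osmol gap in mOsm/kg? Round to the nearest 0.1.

2.3 mOsm/kg

Calculated osmolality = 2·Na + glucose/18 + BUN/2.8
= 2·130 + 153/18 + 51/2.8
= 260 + 8.50 + 18.21
= 286.71 mOsm/kg ≈ 286.7 mOsm/kg
Osmolar gap = measured − calculated = 289 − 286.7 = 2.3 mOsm/kg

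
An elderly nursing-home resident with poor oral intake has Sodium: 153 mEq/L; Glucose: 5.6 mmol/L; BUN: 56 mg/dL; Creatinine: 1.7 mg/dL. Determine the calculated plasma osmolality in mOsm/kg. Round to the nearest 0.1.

Calculated osmolality = 2·Na + glucose + BUN/2.8
= 2·153 + 5.6 + 56/2.8
= 306 + 5.60 + 20
= 331.6 mOsm/kg

331.6 mOsm/kg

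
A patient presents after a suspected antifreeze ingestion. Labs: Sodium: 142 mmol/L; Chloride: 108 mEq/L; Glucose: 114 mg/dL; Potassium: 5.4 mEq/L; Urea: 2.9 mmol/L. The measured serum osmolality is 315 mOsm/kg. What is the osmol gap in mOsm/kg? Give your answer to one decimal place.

Calculated osmolality = 2·Na + glucose/18 + urea
= 2·142 + 114/18 + 2.9
= 284 + 6.33 + 2.90
= 293.23 mOsm/kg ≈ 293.2 mOsm/kg
Osmolar gap = measured − calculated = 315 − 293.2 = 21.8 mOsm/kg

21.8 mOsm/kg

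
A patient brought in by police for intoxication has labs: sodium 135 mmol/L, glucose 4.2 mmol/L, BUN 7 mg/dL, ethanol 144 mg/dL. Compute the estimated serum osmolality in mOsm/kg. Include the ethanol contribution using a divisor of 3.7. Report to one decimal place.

Calculated osmolality = 2·Na + glucose + BUN/2.8 + ethanol/3.7
= 2·135 + 4.2 + 7/2.8 + 144/3.7
= 270 + 4.20 + 2.50 + 38.92
= 315.62 mOsm/kg

315.6 mOsm/kg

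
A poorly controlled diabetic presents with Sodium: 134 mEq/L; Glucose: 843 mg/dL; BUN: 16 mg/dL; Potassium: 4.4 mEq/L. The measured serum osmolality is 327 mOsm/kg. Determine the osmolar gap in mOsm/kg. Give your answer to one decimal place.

Calculated osmolality = 2·Na + glucose/18 + BUN/2.8
= 2·134 + 843/18 + 16/2.8
= 268 + 46.83 + 5.71
= 320.54 mOsm/kg ≈ 320.5 mOsm/kg
Osmolar gap = measured − calculated = 327 − 320.5 = 6.5 mOsm/kg

6.5 mOsm/kg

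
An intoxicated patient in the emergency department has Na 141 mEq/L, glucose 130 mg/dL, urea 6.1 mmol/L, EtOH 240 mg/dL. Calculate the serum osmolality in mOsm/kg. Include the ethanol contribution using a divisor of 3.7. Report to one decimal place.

Calculated osmolality = 2·Na + glucose/18 + urea + ethanol/3.7
= 2·141 + 130/18 + 6.1 + 240/3.7
= 282 + 7.22 + 6.10 + 64.86
= 360.18 mOsm/kg

360.2 mOsm/kg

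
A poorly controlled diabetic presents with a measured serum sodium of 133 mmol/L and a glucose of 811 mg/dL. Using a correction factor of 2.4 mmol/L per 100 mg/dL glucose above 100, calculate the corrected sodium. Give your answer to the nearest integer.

150 mmol/L

Corrected Na = measured Na + 2.4 · (glucose − 100)/100
= 133 + 2.4 · (811 − 100)/100
= 133 + 17.1
= 150.1 mmol/L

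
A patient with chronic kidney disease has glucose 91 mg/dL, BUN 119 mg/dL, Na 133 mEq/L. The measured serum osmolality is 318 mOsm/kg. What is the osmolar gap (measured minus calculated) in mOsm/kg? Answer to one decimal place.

4.4 mOsm/kg

Calculated osmolality = 2·Na + glucose/18 + BUN/2.8
= 2·133 + 91/18 + 119/2.8
= 266 + 5.06 + 42.50
= 313.56 mOsm/kg ≈ 313.6 mOsm/kg
Osmolar gap = measured − calculated = 318 − 313.6 = 4.4 mOsm/kg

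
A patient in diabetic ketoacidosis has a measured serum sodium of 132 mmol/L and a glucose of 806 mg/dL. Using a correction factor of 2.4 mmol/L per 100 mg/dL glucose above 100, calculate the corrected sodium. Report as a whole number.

Corrected Na = measured Na + 2.4 · (glucose − 100)/100
= 132 + 2.4 · (806 − 100)/100
= 132 + 16.9
= 148.9 mmol/L

149 mmol/L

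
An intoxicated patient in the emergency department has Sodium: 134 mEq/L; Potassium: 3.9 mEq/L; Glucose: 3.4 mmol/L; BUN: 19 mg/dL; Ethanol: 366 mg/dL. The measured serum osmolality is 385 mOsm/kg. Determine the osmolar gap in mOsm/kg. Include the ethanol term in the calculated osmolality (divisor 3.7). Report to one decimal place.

7.9 mOsm/kg

Calculated osmolality = 2·Na + glucose + BUN/2.8 + ethanol/3.7
= 2·134 + 3.4 + 19/2.8 + 366/3.7
= 268 + 3.40 + 6.79 + 98.92
= 377.11 mOsm/kg ≈ 377.1 mOsm/kg
Osmolar gap = measured − calculated = 385 − 377.1 = 7.9 mOsm/kg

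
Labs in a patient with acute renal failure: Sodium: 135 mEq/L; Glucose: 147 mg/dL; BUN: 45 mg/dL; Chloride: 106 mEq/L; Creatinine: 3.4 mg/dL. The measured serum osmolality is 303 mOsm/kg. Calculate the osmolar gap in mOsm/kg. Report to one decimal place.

Calculated osmolality = 2·Na + glucose/18 + BUN/2.8
= 2·135 + 147/18 + 45/2.8
= 270 + 8.17 + 16.07
= 294.24 mOsm/kg ≈ 294.2 mOsm/kg
Osmolar gap = measured − calculated = 303 − 294.2 = 8.8 mOsm/kg

8.8 mOsm/kg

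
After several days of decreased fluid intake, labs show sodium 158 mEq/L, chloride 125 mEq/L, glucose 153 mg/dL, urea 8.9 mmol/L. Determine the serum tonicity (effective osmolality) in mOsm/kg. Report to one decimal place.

Effective osmolality excludes urea (freely permeant across cell membranes):
2·Na + glucose/18
= 2·158 + 153/18
= 316 + 8.5
= 324.5 mOsm/kg

324.5 mOsm/kg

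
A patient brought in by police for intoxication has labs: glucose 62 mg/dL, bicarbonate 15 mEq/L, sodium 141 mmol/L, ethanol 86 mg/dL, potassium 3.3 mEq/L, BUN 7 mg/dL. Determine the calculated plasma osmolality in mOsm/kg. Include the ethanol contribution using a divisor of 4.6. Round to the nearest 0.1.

306.6 mOsm/kg

Calculated osmolality = 2·Na + glucose/18 + BUN/2.8 + ethanol/4.6
= 2·141 + 62/18 + 7/2.8 + 86/4.6
= 282 + 3.44 + 2.50 + 18.70
= 306.64 mOsm/kg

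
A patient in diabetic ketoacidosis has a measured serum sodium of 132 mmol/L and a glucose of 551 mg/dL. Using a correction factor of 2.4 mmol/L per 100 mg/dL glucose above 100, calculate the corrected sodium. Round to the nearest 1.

143 mmol/L

Corrected Na = measured Na + 2.4 · (glucose − 100)/100
= 132 + 2.4 · (551 − 100)/100
= 132 + 10.8
= 142.8 mmol/L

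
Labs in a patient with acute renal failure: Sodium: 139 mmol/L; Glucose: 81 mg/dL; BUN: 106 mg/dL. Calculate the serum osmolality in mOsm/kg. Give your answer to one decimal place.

Calculated osmolality = 2·Na + glucose/18 + BUN/2.8
= 2·139 + 81/18 + 106/2.8
= 278 + 4.50 + 37.86
= 320.36 mOsm/kg

320.4 mOsm/kg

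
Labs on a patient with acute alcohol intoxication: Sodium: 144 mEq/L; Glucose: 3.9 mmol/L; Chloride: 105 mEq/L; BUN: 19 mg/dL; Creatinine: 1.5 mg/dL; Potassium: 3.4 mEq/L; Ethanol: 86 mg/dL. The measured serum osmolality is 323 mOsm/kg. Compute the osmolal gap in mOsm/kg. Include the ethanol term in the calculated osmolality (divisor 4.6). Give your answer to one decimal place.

Calculated osmolality = 2·Na + glucose + BUN/2.8 + ethanol/4.6
= 2·144 + 3.9 + 19/2.8 + 86/4.6
= 288 + 3.90 + 6.79 + 18.70
= 317.39 mOsm/kg ≈ 317.4 mOsm/kg
Osmolar gap = measured − calculated = 323 − 317.4 = 5.6 mOsm/kg

5.6 mOsm/kg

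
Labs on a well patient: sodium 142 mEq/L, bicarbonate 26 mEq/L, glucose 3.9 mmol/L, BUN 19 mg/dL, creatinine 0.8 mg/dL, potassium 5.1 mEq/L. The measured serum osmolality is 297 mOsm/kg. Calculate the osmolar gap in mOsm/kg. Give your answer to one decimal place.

Calculated osmolality = 2·Na + glucose + BUN/2.8
= 2·142 + 3.9 + 19/2.8
= 284 + 3.90 + 6.79
= 294.69 mOsm/kg ≈ 294.7 mOsm/kg
Osmolar gap = measured − calculated = 297 − 294.7 = 2.3 mOsm/kg

2.3 mOsm/kg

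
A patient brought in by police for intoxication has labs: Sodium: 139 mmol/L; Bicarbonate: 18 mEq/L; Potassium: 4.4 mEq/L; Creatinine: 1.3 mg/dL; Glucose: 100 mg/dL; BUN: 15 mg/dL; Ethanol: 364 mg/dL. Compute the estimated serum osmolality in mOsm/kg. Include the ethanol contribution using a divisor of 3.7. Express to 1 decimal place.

Calculated osmolality = 2·Na + glucose/18 + BUN/2.8 + ethanol/3.7
= 2·139 + 100/18 + 15/2.8 + 364/3.7
= 278 + 5.56 + 5.36 + 98.38
= 387.3 mOsm/kg

387.3 mOsm/kg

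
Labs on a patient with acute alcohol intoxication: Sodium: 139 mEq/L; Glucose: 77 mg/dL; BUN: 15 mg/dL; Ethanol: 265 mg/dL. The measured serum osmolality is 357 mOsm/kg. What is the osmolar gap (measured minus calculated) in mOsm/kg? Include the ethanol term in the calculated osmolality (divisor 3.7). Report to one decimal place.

-2.3 mOsm/kg

Calculated osmolality = 2·Na + glucose/18 + BUN/2.8 + ethanol/3.7
= 2·139 + 77/18 + 15/2.8 + 265/3.7
= 278 + 4.28 + 5.36 + 71.62
= 359.26 mOsm/kg ≈ 359.3 mOsm/kg
Osmolar gap = measured − calculated = 357 − 359.3 = -2.3 mOsm/kg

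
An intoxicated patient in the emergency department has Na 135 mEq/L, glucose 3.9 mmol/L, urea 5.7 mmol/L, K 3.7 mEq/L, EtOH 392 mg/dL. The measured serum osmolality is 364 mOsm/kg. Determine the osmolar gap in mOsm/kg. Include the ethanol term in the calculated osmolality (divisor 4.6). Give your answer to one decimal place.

-0.8 mOsm/kg

Calculated osmolality = 2·Na + glucose + urea + ethanol/4.6
= 2·135 + 3.9 + 5.7 + 392/4.6
= 270 + 3.90 + 5.70 + 85.22
= 364.82 mOsm/kg ≈ 364.8 mOsm/kg
Osmolar gap = measured − calculated = 364 − 364.8 = -0.8 mOsm/kg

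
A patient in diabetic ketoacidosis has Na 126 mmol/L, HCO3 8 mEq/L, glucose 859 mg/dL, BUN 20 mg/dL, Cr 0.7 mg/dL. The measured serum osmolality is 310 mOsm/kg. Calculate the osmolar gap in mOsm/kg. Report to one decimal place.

Calculated osmolality = 2·Na + glucose/18 + BUN/2.8
= 2·126 + 859/18 + 20/2.8
= 252 + 47.72 + 7.14
= 306.86 mOsm/kg ≈ 306.9 mOsm/kg
Osmolar gap = measured − calculated = 310 − 306.9 = 3.1 mOsm/kg

3.1 mOsm/kg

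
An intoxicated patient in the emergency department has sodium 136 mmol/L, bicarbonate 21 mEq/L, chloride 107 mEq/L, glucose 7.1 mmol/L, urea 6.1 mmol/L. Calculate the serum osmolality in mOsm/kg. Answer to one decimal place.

285.2 mOsm/kg

Calculated osmolality = 2·Na + glucose + urea
= 2·136 + 7.1 + 6.1
= 272 + 7.10 + 6.10
= 285.2 mOsm/kg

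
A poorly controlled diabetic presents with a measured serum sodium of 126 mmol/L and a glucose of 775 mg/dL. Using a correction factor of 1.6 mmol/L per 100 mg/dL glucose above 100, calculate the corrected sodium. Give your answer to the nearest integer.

137 mmol/L

Corrected Na = measured Na + 1.6 · (glucose − 100)/100
= 126 + 1.6 · (775 − 100)/100
= 126 + 10.8
= 136.8 mmol/L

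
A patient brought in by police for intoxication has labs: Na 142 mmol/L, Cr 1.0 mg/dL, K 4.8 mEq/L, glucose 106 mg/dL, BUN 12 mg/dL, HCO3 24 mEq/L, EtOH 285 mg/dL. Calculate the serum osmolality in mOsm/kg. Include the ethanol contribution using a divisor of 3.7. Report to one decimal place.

371.2 mOsm/kg

Calculated osmolality = 2·Na + glucose/18 + BUN/2.8 + ethanol/3.7
= 2·142 + 106/18 + 12/2.8 + 285/3.7
= 284 + 5.89 + 4.29 + 77.03
= 371.21 mOsm/kg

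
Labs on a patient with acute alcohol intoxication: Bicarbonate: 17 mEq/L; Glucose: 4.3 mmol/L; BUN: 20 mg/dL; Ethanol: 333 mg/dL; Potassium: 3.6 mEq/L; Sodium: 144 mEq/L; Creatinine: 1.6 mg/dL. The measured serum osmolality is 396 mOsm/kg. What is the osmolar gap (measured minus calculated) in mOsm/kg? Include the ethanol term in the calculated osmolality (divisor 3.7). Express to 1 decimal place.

Calculated osmolality = 2·Na + glucose + BUN/2.8 + ethanol/3.7
= 2·144 + 4.3 + 20/2.8 + 333/3.7
= 288 + 4.30 + 7.14 + 90
= 389.44 mOsm/kg ≈ 389.4 mOsm/kg
Osmolar gap = measured − calculated = 396 − 389.4 = 6.6 mOsm/kg

6.6 mOsm/kg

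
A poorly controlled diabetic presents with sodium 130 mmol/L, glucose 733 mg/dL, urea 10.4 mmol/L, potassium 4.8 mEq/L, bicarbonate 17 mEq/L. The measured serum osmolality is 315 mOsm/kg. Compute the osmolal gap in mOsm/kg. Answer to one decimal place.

Calculated osmolality = 2·Na + glucose/18 + urea
= 2·130 + 733/18 + 10.4
= 260 + 40.72 + 10.40
= 311.12 mOsm/kg ≈ 311.1 mOsm/kg
Osmolar gap = measured − calculated = 315 − 311.1 = 3.9 mOsm/kg

3.9 mOsm/kg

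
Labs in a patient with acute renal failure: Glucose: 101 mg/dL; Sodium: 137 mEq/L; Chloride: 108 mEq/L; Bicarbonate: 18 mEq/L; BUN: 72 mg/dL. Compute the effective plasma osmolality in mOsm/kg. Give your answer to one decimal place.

279.6 mOsm/kg

Effective osmolality excludes urea (freely permeant across cell membranes):
2·Na + glucose/18
= 2·137 + 101/18
= 274 + 5.61
= 279.61 mOsm/kg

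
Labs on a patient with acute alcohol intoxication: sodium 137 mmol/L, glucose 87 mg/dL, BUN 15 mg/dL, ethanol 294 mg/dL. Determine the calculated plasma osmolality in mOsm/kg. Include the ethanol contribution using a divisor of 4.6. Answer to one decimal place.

348.1 mOsm/kg

Calculated osmolality = 2·Na + glucose/18 + BUN/2.8 + ethanol/4.6
= 2·137 + 87/18 + 15/2.8 + 294/4.6
= 274 + 4.83 + 5.36 + 63.91
= 348.1 mOsm/kg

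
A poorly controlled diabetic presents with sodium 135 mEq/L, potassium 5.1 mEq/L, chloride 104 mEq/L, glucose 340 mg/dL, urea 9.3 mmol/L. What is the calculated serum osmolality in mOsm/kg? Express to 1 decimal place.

298.2 mOsm/kg

Calculated osmolality = 2·Na + glucose/18 + urea
= 2·135 + 340/18 + 9.3
= 270 + 18.89 + 9.30
= 298.19 mOsm/kg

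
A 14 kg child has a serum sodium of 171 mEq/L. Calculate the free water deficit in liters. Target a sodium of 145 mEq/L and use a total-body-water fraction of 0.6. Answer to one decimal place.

TBW = 0.6 · 14 = 8.4 L
Free water deficit = TBW · (Na/145 − 1)
= 8.4 · (171/145 − 1)
= 8.4 · 0.1793
= 1.51 L

1.5 L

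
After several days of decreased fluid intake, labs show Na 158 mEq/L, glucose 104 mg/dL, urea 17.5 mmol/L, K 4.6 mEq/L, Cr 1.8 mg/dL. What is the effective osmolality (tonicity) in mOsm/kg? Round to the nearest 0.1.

Effective osmolality excludes urea (freely permeant across cell membranes):
2·Na + glucose/18
= 2·158 + 104/18
= 316 + 5.78
= 321.78 mOsm/kg

321.8 mOsm/kg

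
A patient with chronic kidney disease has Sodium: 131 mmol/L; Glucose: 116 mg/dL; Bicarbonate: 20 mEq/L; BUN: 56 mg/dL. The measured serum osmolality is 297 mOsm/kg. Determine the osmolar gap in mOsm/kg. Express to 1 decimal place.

Calculated osmolality = 2·Na + glucose/18 + BUN/2.8
= 2·131 + 116/18 + 56/2.8
= 262 + 6.44 + 20
= 288.44 mOsm/kg ≈ 288.4 mOsm/kg
Osmolar gap = measured − calculated = 297 − 288.4 = 8.6 mOsm/kg

8.6 mOsm/kg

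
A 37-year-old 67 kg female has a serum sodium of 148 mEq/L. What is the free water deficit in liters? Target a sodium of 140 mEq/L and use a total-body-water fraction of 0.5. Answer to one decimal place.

1.9 L

TBW = 0.5 · 67 = 33.5 L
Free water deficit = TBW · (Na/140 − 1)
= 33.5 · (148/140 − 1)
= 33.5 · 0.0571
= 1.91 L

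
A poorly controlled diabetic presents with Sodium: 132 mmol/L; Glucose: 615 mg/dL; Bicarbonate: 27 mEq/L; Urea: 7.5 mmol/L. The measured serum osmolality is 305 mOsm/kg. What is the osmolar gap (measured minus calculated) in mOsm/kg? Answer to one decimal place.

-0.7 mOsm/kg

Calculated osmolality = 2·Na + glucose/18 + urea
= 2·132 + 615/18 + 7.5
= 264 + 34.17 + 7.50
= 305.67 mOsm/kg ≈ 305.7 mOsm/kg
Osmolar gap = measured − calculated = 305 − 305.7 = -0.7 mOsm/kg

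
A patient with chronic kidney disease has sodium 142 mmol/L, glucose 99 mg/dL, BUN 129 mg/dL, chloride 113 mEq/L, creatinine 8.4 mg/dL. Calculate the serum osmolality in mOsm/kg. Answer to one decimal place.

335.6 mOsm/kg

Calculated osmolality = 2·Na + glucose/18 + BUN/2.8
= 2·142 + 99/18 + 129/2.8
= 284 + 5.50 + 46.07
= 335.57 mOsm/kg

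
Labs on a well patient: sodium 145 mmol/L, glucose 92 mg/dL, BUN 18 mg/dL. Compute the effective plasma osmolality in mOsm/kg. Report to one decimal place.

Effective osmolality excludes urea (freely permeant across cell membranes):
2·Na + glucose/18
= 2·145 + 92/18
= 290 + 5.11
= 295.11 mOsm/kg

295.1 mOsm/kg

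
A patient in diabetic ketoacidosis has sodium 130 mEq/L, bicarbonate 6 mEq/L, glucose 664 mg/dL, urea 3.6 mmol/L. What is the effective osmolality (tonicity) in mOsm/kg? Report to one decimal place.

Effective osmolality excludes urea (freely permeant across cell membranes):
2·Na + glucose/18
= 2·130 + 664/18
= 260 + 36.89
= 296.89 mOsm/kg

296.9 mOsm/kg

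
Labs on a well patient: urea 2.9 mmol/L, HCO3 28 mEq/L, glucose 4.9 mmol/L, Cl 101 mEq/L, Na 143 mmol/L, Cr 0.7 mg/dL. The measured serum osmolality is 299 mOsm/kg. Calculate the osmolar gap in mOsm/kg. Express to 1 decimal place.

5.2 mOsm/kg

Calculated osmolality = 2·Na + glucose + urea
= 2·143 + 4.9 + 2.9
= 286 + 4.90 + 2.90
= 293.8 mOsm/kg ≈ 293.8 mOsm/kg
Osmolar gap = measured − calculated = 299 − 293.8 = 5.2 mOsm/kg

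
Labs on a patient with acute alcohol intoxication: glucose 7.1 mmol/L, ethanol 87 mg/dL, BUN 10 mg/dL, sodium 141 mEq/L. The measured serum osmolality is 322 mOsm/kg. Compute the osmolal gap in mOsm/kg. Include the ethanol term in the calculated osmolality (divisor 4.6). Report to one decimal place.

10.4 mOsm/kg

Calculated osmolality = 2·Na + glucose + BUN/2.8 + ethanol/4.6
= 2·141 + 7.1 + 10/2.8 + 87/4.6
= 282 + 7.10 + 3.57 + 18.91
= 311.58 mOsm/kg ≈ 311.6 mOsm/kg
Osmolar gap = measured − calculated = 322 − 311.6 = 10.4 mOsm/kg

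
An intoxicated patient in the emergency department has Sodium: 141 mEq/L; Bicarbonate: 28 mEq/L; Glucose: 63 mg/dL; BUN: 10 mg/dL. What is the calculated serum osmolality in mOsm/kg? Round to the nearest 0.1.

289.1 mOsm/kg

Calculated osmolality = 2·Na + glucose/18 + BUN/2.8
= 2·141 + 63/18 + 10/2.8
= 282 + 3.50 + 3.57
= 289.07 mOsm/kg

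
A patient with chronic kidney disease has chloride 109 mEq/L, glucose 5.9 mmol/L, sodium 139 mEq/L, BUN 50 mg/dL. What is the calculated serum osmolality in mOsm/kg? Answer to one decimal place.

301.8 mOsm/kg

Calculated osmolality = 2·Na + glucose + BUN/2.8
= 2·139 + 5.9 + 50/2.8
= 278 + 5.90 + 17.86
= 301.76 mOsm/kg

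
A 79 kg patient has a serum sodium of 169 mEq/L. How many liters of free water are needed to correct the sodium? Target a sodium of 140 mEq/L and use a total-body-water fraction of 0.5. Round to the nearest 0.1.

8.2 L

TBW = 0.5 · 79 = 39.5 L
Free water deficit = TBW · (Na/140 − 1)
= 39.5 · (169/140 − 1)
= 39.5 · 0.2071
= 8.18 L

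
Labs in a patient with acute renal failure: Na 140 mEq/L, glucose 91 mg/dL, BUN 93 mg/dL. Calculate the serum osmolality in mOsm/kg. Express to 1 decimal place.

318.3 mOsm/kg

Calculated osmolality = 2·Na + glucose/18 + BUN/2.8
= 2·140 + 91/18 + 93/2.8
= 280 + 5.06 + 33.21
= 318.27 mOsm/kg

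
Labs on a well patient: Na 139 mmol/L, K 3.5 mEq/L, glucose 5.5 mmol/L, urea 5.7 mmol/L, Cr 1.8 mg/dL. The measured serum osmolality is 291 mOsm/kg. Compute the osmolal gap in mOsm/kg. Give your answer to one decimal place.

Calculated osmolality = 2·Na + glucose + urea
= 2·139 + 5.5 + 5.7
= 278 + 5.50 + 5.70
= 289.2 mOsm/kg ≈ 289.2 mOsm/kg
Osmolar gap = measured − calculated = 291 − 289.2 = 1.8 mOsm/kg

1.8 mOsm/kg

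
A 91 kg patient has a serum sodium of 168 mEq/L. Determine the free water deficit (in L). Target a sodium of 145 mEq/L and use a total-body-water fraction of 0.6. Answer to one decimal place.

TBW = 0.6 · 91 = 54.6 L
Free water deficit = TBW · (Na/145 − 1)
= 54.6 · (168/145 − 1)
= 54.6 · 0.1586
= 8.66 L

8.7 L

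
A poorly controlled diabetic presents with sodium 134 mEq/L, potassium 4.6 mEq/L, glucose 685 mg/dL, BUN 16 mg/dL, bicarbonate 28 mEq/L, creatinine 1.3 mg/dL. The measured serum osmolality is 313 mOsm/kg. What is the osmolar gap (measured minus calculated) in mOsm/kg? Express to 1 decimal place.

Calculated osmolality = 2·Na + glucose/18 + BUN/2.8
= 2·134 + 685/18 + 16/2.8
= 268 + 38.06 + 5.71
= 311.77 mOsm/kg ≈ 311.8 mOsm/kg
Osmolar gap = measured − calculated = 313 − 311.8 = 1.2 mOsm/kg

1.2 mOsm/kg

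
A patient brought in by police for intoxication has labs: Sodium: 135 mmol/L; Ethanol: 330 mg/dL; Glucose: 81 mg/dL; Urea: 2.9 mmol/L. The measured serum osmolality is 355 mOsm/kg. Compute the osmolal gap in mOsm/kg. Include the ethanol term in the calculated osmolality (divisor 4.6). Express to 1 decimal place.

Calculated osmolality = 2·Na + glucose/18 + urea + ethanol/4.6
= 2·135 + 81/18 + 2.9 + 330/4.6
= 270 + 4.50 + 2.90 + 71.74
= 349.14 mOsm/kg ≈ 349.1 mOsm/kg
Osmolar gap = measured − calculated = 355 − 349.1 = 5.9 mOsm/kg

5.9 mOsm/kg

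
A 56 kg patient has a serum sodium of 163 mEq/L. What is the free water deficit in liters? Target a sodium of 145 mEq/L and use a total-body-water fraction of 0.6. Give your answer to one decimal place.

4.2 L

TBW = 0.6 · 56 = 33.6 L
Free water deficit = TBW · (Na/145 − 1)
= 33.6 · (163/145 − 1)
= 33.6 · 0.1241
= 4.17 L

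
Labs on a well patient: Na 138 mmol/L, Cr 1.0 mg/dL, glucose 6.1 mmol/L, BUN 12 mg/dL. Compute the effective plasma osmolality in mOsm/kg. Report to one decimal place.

Effective osmolality excludes urea (freely permeant across cell membranes):
2·Na + glucose
= 2·138 + 6.1
= 276 + 6.1
= 282.1 mOsm/kg

282.1 mOsm/kg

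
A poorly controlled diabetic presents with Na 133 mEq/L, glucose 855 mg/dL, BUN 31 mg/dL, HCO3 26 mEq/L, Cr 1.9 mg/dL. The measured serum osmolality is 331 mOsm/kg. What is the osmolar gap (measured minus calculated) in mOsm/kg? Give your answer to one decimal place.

6.4 mOsm/kg

Calculated osmolality = 2·Na + glucose/18 + BUN/2.8
= 2·133 + 855/18 + 31/2.8
= 266 + 47.50 + 11.07
= 324.57 mOsm/kg ≈ 324.6 mOsm/kg
Osmolar gap = measured − calculated = 331 − 324.6 = 6.4 mOsm/kg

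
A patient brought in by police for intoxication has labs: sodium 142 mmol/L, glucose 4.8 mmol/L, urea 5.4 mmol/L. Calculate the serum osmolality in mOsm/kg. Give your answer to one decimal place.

294.2 mOsm/kg

Calculated osmolality = 2·Na + glucose + urea
= 2·142 + 4.8 + 5.4
= 284 + 4.80 + 5.40
= 294.2 mOsm/kg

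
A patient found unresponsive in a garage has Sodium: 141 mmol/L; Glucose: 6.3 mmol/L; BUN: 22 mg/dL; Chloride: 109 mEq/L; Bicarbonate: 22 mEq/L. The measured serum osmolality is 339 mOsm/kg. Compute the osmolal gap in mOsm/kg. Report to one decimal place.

Calculated osmolality = 2·Na + glucose + BUN/2.8
= 2·141 + 6.3 + 22/2.8
= 282 + 6.30 + 7.86
= 296.16 mOsm/kg ≈ 296.2 mOsm/kg
Osmolar gap = measured − calculated = 339 − 296.2 = 42.8 mOsm/kg

42.8 mOsm/kg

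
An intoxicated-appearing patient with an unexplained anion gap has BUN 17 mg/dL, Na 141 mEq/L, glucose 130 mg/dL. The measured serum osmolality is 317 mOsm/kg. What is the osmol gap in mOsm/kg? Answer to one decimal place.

21.7 mOsm/kg

Calculated osmolality = 2·Na + glucose/18 + BUN/2.8
= 2·141 + 130/18 + 17/2.8
= 282 + 7.22 + 6.07
= 295.29 mOsm/kg ≈ 295.3 mOsm/kg
Osmolar gap = measured − calculated = 317 − 295.3 = 21.7 mOsm/kg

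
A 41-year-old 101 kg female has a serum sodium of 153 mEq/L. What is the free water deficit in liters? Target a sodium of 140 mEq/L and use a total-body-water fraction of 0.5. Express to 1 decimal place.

TBW = 0.5 · 101 = 50.5 L
Free water deficit = TBW · (Na/140 − 1)
= 50.5 · (153/140 − 1)
= 50.5 · 0.0929
= 4.69 L

4.7 L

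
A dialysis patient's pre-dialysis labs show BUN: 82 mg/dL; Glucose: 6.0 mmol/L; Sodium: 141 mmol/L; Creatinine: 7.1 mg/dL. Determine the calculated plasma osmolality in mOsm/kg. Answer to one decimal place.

317.3 mOsm/kg

Calculated osmolality = 2·Na + glucose + BUN/2.8
= 2·141 + 6 + 82/2.8
= 282 + 6 + 29.29
= 317.29 mOsm/kg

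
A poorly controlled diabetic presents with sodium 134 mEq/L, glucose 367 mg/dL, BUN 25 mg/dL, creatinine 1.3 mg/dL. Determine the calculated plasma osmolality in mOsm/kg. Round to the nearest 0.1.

297.3 mOsm/kg

Calculated osmolality = 2·Na + glucose/18 + BUN/2.8
= 2·134 + 367/18 + 25/2.8
= 268 + 20.39 + 8.93
= 297.32 mOsm/kg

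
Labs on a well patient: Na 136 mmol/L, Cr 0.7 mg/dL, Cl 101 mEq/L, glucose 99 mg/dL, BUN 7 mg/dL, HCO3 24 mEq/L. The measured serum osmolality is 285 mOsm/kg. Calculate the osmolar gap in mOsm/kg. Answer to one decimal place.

5.0 mOsm/kg

Calculated osmolality = 2·Na + glucose/18 + BUN/2.8
= 2·136 + 99/18 + 7/2.8
= 272 + 5.50 + 2.50
= 280 mOsm/kg ≈ 280.0 mOsm/kg
Osmolar gap = measured − calculated = 285 − 280.0 = 5.0 mOsm/kg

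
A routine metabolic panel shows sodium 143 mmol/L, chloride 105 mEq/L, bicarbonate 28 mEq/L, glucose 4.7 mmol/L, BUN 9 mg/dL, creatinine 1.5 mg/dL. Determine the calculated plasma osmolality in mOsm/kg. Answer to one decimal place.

Calculated osmolality = 2·Na + glucose + BUN/2.8
= 2·143 + 4.7 + 9/2.8
= 286 + 4.70 + 3.21
= 293.91 mOsm/kg

293.9 mOsm/kg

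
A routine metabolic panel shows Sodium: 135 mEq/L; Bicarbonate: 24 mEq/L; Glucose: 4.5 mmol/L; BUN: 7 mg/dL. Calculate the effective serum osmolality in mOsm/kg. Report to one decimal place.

Effective osmolality excludes urea (freely permeant across cell membranes):
2·Na + glucose
= 2·135 + 4.5
= 270 + 4.5
= 274.5 mOsm/kg

274.5 mOsm/kg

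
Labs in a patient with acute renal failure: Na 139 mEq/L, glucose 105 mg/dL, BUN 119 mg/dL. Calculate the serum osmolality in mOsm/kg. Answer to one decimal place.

326.3 mOsm/kg

Calculated osmolality = 2·Na + glucose/18 + BUN/2.8
= 2·139 + 105/18 + 119/2.8
= 278 + 5.83 + 42.50
= 326.33 mOsm/kg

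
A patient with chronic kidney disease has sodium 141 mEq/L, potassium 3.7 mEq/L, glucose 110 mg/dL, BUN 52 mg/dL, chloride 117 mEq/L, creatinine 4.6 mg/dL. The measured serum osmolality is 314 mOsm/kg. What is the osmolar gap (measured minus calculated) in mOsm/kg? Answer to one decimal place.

7.3 mOsm/kg

Calculated osmolality = 2·Na + glucose/18 + BUN/2.8
= 2·141 + 110/18 + 52/2.8
= 282 + 6.11 + 18.57
= 306.68 mOsm/kg ≈ 306.7 mOsm/kg
Osmolar gap = measured − calculated = 314 − 306.7 = 7.3 mOsm/kg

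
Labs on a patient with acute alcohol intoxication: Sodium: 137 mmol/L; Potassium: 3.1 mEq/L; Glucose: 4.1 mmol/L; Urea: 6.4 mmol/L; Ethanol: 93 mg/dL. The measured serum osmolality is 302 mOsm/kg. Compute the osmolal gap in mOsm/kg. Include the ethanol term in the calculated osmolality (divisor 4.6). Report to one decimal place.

-2.7 mOsm/kg

Calculated osmolality = 2·Na + glucose + urea + ethanol/4.6
= 2·137 + 4.1 + 6.4 + 93/4.6
= 274 + 4.10 + 6.40 + 20.22
= 304.72 mOsm/kg ≈ 304.7 mOsm/kg
Osmolar gap = measured − calculated = 302 − 304.7 = -2.7 mOsm/kg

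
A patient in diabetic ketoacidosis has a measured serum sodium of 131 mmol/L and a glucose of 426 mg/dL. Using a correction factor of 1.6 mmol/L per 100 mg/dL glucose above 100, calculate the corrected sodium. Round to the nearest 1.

Corrected Na = measured Na + 1.6 · (glucose − 100)/100
= 131 + 1.6 · (426 − 100)/100
= 131 + 5.2
= 136.2 mmol/L

136 mmol/L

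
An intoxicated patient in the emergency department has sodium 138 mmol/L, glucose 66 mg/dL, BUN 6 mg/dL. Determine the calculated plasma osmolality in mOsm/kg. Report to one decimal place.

281.8 mOsm/kg

Calculated osmolality = 2·Na + glucose/18 + BUN/2.8
= 2·138 + 66/18 + 6/2.8
= 276 + 3.67 + 2.14
= 281.81 mOsm/kg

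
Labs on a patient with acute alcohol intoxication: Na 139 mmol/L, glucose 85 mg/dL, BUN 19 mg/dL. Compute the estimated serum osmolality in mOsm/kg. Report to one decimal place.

289.5 mOsm/kg

Calculated osmolality = 2·Na + glucose/18 + BUN/2.8
= 2·139 + 85/18 + 19/2.8
= 278 + 4.72 + 6.79
= 289.51 mOsm/kg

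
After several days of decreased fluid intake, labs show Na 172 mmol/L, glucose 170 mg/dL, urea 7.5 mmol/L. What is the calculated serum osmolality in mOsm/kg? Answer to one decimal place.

Calculated osmolality = 2·Na + glucose/18 + urea
= 2·172 + 170/18 + 7.5
= 344 + 9.44 + 7.50
= 360.94 mOsm/kg

360.9 mOsm/kg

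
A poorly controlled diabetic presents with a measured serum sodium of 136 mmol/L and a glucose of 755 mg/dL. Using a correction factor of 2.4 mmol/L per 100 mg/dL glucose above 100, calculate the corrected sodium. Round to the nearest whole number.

152 mmol/L

Corrected Na = measured Na + 2.4 · (glucose − 100)/100
= 136 + 2.4 · (755 − 100)/100
= 136 + 15.7
= 151.7 mmol/L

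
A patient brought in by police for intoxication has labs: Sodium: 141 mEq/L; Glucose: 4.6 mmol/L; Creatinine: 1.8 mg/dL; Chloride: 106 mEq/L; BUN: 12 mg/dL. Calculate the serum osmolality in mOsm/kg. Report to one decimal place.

290.9 mOsm/kg

Calculated osmolality = 2·Na + glucose + BUN/2.8
= 2·141 + 4.6 + 12/2.8
= 282 + 4.60 + 4.29
= 290.89 mOsm/kg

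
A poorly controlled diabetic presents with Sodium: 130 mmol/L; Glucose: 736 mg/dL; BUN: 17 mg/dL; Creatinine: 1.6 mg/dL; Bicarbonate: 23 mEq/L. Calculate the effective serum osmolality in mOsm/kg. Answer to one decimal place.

300.9 mOsm/kg

Effective osmolality excludes urea (freely permeant across cell membranes):
2·Na + glucose/18
= 2·130 + 736/18
= 260 + 40.89
= 300.89 mOsm/kg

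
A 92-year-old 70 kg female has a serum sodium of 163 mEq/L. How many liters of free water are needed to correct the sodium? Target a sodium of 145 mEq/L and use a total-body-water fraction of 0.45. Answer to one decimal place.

3.9 L

TBW = 0.45 · 70 = 31.5 L
Free water deficit = TBW · (Na/145 − 1)
= 31.5 · (163/145 − 1)
= 31.5 · 0.1241
= 3.91 L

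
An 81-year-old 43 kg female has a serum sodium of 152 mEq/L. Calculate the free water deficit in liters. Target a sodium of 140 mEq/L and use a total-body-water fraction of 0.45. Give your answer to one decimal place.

1.7 L

TBW = 0.45 · 43 = 19.35 L
Free water deficit = TBW · (Na/140 − 1)
= 19.35 · (152/140 − 1)
= 19.35 · 0.0857
= 1.66 L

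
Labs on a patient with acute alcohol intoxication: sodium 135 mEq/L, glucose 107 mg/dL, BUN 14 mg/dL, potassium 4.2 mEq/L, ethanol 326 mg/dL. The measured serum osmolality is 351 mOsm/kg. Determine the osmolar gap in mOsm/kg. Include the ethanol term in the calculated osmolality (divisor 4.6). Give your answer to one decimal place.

Calculated osmolality = 2·Na + glucose/18 + BUN/2.8 + ethanol/4.6
= 2·135 + 107/18 + 14/2.8 + 326/4.6
= 270 + 5.94 + 5 + 70.87
= 351.81 mOsm/kg ≈ 351.8 mOsm/kg
Osmolar gap = measured − calculated = 351 − 351.8 = -0.8 mOsm/kg

-0.8 mOsm/kg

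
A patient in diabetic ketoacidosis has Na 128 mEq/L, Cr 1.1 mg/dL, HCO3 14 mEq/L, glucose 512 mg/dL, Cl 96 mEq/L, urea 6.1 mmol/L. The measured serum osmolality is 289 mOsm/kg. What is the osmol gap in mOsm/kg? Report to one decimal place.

-1.5 mOsm/kg

Calculated osmolality = 2·Na + glucose/18 + urea
= 2·128 + 512/18 + 6.1
= 256 + 28.44 + 6.10
= 290.54 mOsm/kg ≈ 290.5 mOsm/kg
Osmolar gap = measured − calculated = 289 − 290.5 = -1.5 mOsm/kg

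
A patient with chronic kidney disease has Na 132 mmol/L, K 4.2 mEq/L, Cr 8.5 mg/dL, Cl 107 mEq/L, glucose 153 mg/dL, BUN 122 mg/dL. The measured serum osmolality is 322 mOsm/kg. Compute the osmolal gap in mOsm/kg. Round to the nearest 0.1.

5.9 mOsm/kg

Calculated osmolality = 2·Na + glucose/18 + BUN/2.8
= 2·132 + 153/18 + 122/2.8
= 264 + 8.50 + 43.57
= 316.07 mOsm/kg ≈ 316.1 mOsm/kg
Osmolar gap = measured − calculated = 322 − 316.1 = 5.9 mOsm/kg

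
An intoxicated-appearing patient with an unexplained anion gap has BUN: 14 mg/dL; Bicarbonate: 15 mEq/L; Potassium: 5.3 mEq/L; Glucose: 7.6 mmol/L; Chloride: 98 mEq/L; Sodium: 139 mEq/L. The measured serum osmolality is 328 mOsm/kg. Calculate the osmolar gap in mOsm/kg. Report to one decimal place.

37.4 mOsm/kg

Calculated osmolality = 2·Na + glucose + BUN/2.8
= 2·139 + 7.6 + 14/2.8
= 278 + 7.60 + 5
= 290.6 mOsm/kg ≈ 290.6 mOsm/kg
Osmolar gap = measured − calculated = 328 − 290.6 = 37.4 mOsm/kg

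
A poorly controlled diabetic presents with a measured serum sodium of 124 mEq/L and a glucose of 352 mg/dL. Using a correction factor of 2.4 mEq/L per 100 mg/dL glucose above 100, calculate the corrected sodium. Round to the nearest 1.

130 mEq/L

Corrected Na = measured Na + 2.4 · (glucose − 100)/100
= 124 + 2.4 · (352 − 100)/100
= 124 + 6
= 130 mEq/L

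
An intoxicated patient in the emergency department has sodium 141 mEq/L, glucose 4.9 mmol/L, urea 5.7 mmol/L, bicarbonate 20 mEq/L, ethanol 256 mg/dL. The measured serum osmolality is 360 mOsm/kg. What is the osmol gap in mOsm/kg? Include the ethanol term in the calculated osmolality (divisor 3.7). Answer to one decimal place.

Calculated osmolality = 2·Na + glucose + urea + ethanol/3.7
= 2·141 + 4.9 + 5.7 + 256/3.7
= 282 + 4.90 + 5.70 + 69.19
= 361.79 mOsm/kg ≈ 361.8 mOsm/kg
Osmolar gap = measured − calculated = 360 − 361.8 = -1.8 mOsm/kg

-1.8 mOsm/kg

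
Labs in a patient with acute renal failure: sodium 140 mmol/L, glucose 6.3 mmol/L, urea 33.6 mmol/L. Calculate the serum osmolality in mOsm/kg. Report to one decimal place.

Calculated osmolality = 2·Na + glucose + urea
= 2·140 + 6.3 + 33.6
= 280 + 6.30 + 33.60
= 319.9 mOsm/kg

319.9 mOsm/kg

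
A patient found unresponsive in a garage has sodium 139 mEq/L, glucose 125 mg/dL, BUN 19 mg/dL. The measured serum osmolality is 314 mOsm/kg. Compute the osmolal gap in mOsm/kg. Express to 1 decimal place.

Calculated osmolality = 2·Na + glucose/18 + BUN/2.8
= 2·139 + 125/18 + 19/2.8
= 278 + 6.94 + 6.79
= 291.73 mOsm/kg ≈ 291.7 mOsm/kg
Osmolar gap = measured − calculated = 314 − 291.7 = 22.3 mOsm/kg

22.3 mOsm/kg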